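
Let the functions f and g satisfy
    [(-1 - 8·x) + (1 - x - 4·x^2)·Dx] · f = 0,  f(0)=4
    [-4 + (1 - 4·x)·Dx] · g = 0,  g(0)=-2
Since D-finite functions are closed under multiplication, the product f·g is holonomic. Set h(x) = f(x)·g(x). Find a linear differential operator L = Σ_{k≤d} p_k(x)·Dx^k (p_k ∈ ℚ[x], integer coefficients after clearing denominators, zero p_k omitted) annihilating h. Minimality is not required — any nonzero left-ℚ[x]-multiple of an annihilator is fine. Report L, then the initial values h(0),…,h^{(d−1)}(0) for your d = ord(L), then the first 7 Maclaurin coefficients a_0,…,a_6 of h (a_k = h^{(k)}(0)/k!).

L = (-5 + 48·x^2) + (1 - 5·x + 16·x^3)·Dx  (order 1).
h: a_k = -8, -40, -200, -872, -3720, -15400, -63048, …
ICs: h(0) = -8.

f: a_k = 4, 4, 20, 36, 116, 260, 724, …
g: a_k = -2, -8, -32, -128, -512, -2048, -8192, …
Sym-product of L_f,L_g gives L₀ (≤ ord 1).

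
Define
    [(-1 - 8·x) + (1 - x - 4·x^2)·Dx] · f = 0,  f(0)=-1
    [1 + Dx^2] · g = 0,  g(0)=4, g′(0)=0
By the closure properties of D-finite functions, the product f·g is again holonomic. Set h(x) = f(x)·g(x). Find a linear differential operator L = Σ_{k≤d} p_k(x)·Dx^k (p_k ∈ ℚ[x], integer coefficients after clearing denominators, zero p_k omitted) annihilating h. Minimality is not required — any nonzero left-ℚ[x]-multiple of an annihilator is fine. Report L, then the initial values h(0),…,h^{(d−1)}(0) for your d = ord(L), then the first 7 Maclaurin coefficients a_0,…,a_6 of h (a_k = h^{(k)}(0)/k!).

f: a_k = -1, -1, -5, -9, -29, -65, -181, …
g: a_k = 4, 0, -2, 0, 1/6, 0, -1/180, …
L₀ := L_f ⊗_s L_g (sym. prod.), ord ≤ 2.
L = (7 + x + 4·x^2) + (2 + 16·x)·Dx + (-1 + x + 4·x^2)·Dx^2  (order 2).
h: a_k = -4, -4, -18, -34, -637/6, -1453/6, -120029/180, …
ICs: h(0) = -4, h′(0) = -4.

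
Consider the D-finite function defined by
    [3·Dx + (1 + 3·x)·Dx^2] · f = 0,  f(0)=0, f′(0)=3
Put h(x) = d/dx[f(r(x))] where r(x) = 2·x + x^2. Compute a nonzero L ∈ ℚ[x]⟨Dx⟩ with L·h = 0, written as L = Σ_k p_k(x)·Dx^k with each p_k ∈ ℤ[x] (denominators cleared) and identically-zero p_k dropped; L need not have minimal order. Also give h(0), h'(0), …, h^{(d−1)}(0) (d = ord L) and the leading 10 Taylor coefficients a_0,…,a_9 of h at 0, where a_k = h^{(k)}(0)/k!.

L = (5 + 6·x + 3·x^2) + (1 + 7·x + 9·x^2 + 3·x^3)·Dx  (order 1).
h: a_k = 6, -30, 162, -882, 4806, -26190, 142722, -777762, 4238406, -23097150, …
ICs: h(0) = 6.

f: a_k = 0, 3, -9/2, 9, -81/4, 243/5, -243/2, 2187/7, -6561/8, 2187, …
Substitute x→r, Dx→(1/r')Dx; clear ⇒ L₀.
h₀' ⇒ L via d/dx closure of L₀.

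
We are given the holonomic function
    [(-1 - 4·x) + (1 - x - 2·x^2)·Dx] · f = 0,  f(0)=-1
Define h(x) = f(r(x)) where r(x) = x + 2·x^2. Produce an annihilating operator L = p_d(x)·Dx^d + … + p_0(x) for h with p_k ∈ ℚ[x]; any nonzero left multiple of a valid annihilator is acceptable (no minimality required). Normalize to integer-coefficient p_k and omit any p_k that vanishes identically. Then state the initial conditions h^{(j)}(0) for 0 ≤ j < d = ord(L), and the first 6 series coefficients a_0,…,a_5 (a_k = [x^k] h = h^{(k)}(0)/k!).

L = (1 + 8·x + 24·x^2 + 32·x^3) + (-1 + x + 4·x^2 + 8·x^3 + 8·x^4)·Dx  (order 1).
h: a_k = -1, -1, -5, -17, -53, -169, …
ICs: h(0) = -1.

f: a_k = -1, -1, -3, -5, -11, -21, …
Change of var in L_f (x↦r) gives L₀.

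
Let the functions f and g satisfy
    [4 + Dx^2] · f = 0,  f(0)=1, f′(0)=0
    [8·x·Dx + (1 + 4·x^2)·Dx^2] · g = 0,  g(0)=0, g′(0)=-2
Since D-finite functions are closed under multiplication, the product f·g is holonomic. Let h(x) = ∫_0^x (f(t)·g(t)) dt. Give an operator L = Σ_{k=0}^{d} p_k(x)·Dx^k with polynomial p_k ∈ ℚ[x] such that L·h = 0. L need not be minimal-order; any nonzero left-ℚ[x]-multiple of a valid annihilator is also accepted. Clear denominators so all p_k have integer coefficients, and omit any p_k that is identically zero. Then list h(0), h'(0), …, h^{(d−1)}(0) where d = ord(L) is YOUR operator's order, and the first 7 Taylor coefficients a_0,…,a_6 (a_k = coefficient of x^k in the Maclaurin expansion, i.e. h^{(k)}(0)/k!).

f: a_k = 1, 0, -2, 0, 2/3, 0, -4/45, …
g: a_k = 0, -2, 0, 8/3, 0, -32/5, 0, …
Sym-product of L_f,L_g gives L₀ (≤ ord 4).
Integrate: L := L₀·Dx.
L = (80 + 832·x^2 + 1408·x^4 + 2048·x^6 + 2048·x^8)·Dx + (96·x + 640·x^3 + 1536·x^5 + 2048·x^7)·Dx^2 + (24 + 256·x^2 + 576·x^4 + 1024·x^6 + 1024·x^8)·Dx^3 + (24·x + 160·x^3 + 384·x^5 + 512·x^7)·Dx^4 + (1 + 12·x^2 + 56·x^4 + 128·x^6 + 128·x^8)·Dx^5  (order 5).
h: a_k = 0, 0, -1, 0, 5/3, 0, -98/45, …
ICs: h(0) = 0, h′(0) = 0, h′′(0) = -2, h′′′(0) = 0, h′′′′(0) = 40.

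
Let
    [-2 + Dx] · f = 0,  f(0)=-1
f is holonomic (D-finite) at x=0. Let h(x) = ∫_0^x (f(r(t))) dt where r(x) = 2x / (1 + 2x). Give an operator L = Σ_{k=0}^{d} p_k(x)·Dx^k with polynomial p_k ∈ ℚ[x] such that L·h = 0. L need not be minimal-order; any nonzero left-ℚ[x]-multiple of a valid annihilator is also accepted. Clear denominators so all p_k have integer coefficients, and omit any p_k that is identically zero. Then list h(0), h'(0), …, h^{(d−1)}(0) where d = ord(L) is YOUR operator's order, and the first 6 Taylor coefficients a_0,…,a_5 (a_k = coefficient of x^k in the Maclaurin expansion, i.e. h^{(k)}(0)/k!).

f: a_k = -1, -2, -2, -4/3, -2/3, -4/15, …
Substitute x→r, Dx→(1/r')Dx; clear ⇒ L₀.
∫: right-multiply L₀ by Dx.
L = -4·Dx + (1 + 4·x + 4·x^2)·Dx^2  (order 2).
h: a_k = 0, -1, -2, 0, 4/3, -32/15, …
ICs: h(0) = 0, h′(0) = -1.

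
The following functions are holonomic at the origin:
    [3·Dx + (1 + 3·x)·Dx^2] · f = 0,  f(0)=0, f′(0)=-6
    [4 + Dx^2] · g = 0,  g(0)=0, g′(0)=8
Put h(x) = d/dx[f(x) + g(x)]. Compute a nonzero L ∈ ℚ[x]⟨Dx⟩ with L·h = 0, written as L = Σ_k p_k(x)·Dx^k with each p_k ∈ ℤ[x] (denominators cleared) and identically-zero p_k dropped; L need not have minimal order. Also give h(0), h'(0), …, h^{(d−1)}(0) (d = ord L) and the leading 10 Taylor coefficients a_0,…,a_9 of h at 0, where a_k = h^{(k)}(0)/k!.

L = (348 + 144·x + 216·x^2) + (44 + 180·x + 216·x^2 + 216·x^3)·Dx + (87 + 36·x + 54·x^2)·Dx^2 + (11 + 45·x + 54·x^2 + 54·x^3)·Dx^3  (order 3).
h: a_k = 2, 18, -70, 162, -1442/3, 1458, -196862/45, 13122, -12400274/315, 118098, …
ICs: h(0) = 2, h′(0) = 18, h′′(0) = -140.

f: a_k = 0, -6, 9, -18, 81/2, -486/5, 243, -4374/7, 6561/4, -4374, …
g: a_k = 0, 8, 0, -16/3, 0, 16/15, 0, -32/315, 0, 16/2835, …
Sum ⇒ L₀ = lclm(L_f,L_g) in ℚ(x)⟨Dx⟩.
Derive L from L₀ (diff closure).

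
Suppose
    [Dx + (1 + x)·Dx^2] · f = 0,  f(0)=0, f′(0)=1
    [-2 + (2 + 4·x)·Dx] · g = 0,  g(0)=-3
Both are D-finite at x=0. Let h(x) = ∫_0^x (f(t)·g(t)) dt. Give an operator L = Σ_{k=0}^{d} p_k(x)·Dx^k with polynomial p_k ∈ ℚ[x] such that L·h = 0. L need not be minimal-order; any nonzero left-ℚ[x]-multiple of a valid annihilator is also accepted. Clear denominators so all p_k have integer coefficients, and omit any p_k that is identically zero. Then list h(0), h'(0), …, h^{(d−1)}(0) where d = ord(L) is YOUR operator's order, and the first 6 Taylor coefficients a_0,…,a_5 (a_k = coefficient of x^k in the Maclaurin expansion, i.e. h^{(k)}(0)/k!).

L = (2 + x)·Dx + (-1 - 2·x)·Dx^2 + (1 + 5·x + 8·x^2 + 4·x^3)·Dx^3  (order 3).
h: a_k = 0, 0, -3/2, -1/2, 1/2, -1/2, …
ICs: h(0) = 0, h′(0) = 0, h′′(0) = -3.

f: a_k = 0, 1, -1/2, 1/3, -1/4, 1/5, …
g: a_k = -3, -3, 3/2, -3/2, 15/8, -21/8, …
f·g: L₀ = L_f ⊗_s L_g, ord ≤ 2·1.
h=∫h₀ ⇒ L = L₀·Dx.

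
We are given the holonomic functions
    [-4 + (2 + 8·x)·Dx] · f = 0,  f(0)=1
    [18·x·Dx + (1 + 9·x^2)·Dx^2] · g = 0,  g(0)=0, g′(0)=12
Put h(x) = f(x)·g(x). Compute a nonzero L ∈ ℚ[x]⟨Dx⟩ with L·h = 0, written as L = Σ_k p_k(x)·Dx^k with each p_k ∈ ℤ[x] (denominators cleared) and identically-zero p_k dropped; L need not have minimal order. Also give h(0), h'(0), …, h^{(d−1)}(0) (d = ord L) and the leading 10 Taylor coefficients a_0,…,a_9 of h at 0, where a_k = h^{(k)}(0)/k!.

L = (12 - 36·x - 36·x^2) + (-4 + 2·x + 108·x^2 + 144·x^3)·Dx + (1 + 8·x + 25·x^2 + 72·x^3 + 144·x^4)·Dx^2  (order 2).
h: a_k = 0, 12, 24, -60, -24, 732/5, 2904/5, -80028/35, 15336/35, 14220/7, …
ICs: h(0) = 0, h′(0) = 12.

f: a_k = 1, 2, -2, 4, -10, 28, -84, 264, -858, 2860, …
g: a_k = 0, 12, 0, -36, 0, 972/5, 0, -8748/7, 0, 8748, …
L₀ := L_f ⊗_s L_g (sym. prod.), ord ≤ 2.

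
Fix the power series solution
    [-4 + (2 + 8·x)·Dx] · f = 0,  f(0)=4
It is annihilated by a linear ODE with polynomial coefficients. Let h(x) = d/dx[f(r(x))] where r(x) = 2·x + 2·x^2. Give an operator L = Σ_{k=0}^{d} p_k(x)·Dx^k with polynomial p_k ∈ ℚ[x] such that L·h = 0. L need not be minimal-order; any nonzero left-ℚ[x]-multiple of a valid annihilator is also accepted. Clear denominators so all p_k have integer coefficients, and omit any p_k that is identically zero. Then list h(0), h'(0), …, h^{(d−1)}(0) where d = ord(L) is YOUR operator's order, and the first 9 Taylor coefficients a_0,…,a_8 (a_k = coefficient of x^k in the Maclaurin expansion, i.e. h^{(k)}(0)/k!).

L = -2 + (-1 - 10·x - 24·x^2 - 16·x^3)·Dx  (order 1).
h: a_k = 16, -32, 192, -1152, 7040, -43776, 275968, -1758208, 11294208, …
ICs: h(0) = 16.

f: a_k = 4, 8, -8, 16, -40, 112, -336, 1056, -3432, …
Change of var in L_f (x↦r) gives L₀.
Differentiate: ansatz ord ≤ ord L₀ ⇒ L.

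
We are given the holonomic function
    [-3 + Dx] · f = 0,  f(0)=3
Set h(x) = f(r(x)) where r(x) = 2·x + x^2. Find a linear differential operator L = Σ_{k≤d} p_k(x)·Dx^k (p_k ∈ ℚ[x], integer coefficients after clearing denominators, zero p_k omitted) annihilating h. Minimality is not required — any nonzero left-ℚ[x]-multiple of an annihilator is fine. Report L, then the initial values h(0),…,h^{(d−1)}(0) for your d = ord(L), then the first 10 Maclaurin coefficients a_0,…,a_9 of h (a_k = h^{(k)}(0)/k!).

f: a_k = 3, 9, 27/2, 27/2, 81/8, 243/40, 243/80, 729/560, 2187/4480, 729/4480, …
h₀=f(r): pull back L_f along r ⇒ L₀.
L = (-6 - 6·x) + Dx  (order 1).
h: a_k = 3, 18, 63, 162, 675/2, 2997/5, 9369/10, 46089/35, 473283/280, 8019/4, …
ICs: h(0) = 3.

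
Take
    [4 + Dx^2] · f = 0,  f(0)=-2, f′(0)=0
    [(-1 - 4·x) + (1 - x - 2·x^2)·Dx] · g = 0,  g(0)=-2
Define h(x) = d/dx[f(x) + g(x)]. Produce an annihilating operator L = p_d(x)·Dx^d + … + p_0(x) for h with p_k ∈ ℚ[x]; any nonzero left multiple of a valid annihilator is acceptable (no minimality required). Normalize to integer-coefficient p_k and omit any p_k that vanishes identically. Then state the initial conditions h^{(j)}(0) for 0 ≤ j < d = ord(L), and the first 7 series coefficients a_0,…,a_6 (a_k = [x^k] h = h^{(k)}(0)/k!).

L = (576 + 2400·x + 5616·x^2 + 3360·x^3 + 3840·x^4 + 1152·x^5 + 768·x^6) + (-68 - 236·x + 240·x^2 + 488·x^3 + 560·x^4 + 672·x^5 + 448·x^6 + 256·x^7)·Dx + (144 + 600·x + 1404·x^2 + 840·x^3 + 960·x^4 + 288·x^5 + 192·x^6)·Dx^2 + (-17 - 59·x + 60·x^2 + 122·x^3 + 140·x^4 + 168·x^5 + 112·x^6 + 64·x^7)·Dx^3  (order 3).
h: a_k = -2, -4, -30, -280/3, -210, -7724/15, -1190, …
ICs: h(0) = -2, h′(0) = -4, h′′(0) = -60.

f: a_k = -2, 0, 4, 0, -4/3, 0, 8/45, …
g: a_k = -2, -2, -6, -10, -22, -42, -86, …
Sum ⇒ L₀ = lclm(L_f,L_g) in ℚ(x)⟨Dx⟩.
h=h₀': d/dx-closure on L₀ ⇒ L.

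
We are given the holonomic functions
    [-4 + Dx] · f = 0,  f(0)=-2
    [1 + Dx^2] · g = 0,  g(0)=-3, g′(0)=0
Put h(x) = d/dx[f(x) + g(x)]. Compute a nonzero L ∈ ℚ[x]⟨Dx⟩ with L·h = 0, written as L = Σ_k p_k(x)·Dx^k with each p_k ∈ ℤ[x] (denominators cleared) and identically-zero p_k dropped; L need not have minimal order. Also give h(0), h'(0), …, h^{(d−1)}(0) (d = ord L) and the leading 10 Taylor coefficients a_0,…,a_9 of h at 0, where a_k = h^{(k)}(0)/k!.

f: a_k = -2, -8, -16, -64/3, -64/3, -256/15, -512/45, -2048/315, -1024/315, -4096/2835, …
g: a_k = -3, 0, 3/2, 0, -1/8, 0, 1/240, 0, -1/13440, 0, …
h₀=f+g: left-lcm gives L₀, ord ≤ 3.
h₀' ⇒ L via d/dx closure of L₀.
L = 4 - Dx + 4·Dx^2 - Dx^3  (order 3).
h: a_k = -8, -29, -64, -515/6, -256/3, -8189/120, -2048/45, -3745/144, -4096/315, -2097149/362880, …
ICs: h(0) = -8, h′(0) = -29, h′′(0) = -128.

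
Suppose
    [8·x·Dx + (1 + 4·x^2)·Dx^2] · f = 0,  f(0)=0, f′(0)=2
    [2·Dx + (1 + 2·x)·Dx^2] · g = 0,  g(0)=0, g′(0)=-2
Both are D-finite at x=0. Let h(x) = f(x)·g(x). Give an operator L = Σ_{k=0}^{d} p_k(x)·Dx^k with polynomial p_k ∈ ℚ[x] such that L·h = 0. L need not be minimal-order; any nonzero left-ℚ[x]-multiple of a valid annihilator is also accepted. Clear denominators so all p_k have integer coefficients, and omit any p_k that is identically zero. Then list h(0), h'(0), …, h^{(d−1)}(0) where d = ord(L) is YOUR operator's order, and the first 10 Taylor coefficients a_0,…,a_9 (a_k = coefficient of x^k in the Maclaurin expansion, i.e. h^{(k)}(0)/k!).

f: a_k = 0, 2, 0, -8/3, 0, 32/5, 0, -128/7, 0, 512/9, …
g: a_k = 0, -2, 2, -8/3, 4, -32/5, 32/3, -128/7, 32, -512/9, …
L₀ := L_f ⊗_s L_g (sym. prod.), ord ≤ 4.
L = (192 + 704·x + 2560·x^2 + 9984·x^3 + 15360·x^4 + 13312·x^5 + 4096·x^7)·Dx + (72 + 992·x + 4928·x^2 + 15488·x^3 + 34816·x^4 + 47616·x^5 + 35840·x^6 + 6144·x^7 + 14336·x^8)·Dx^2 + (24 + 256·x + 1536·x^2 + 4992·x^3 + 11520·x^4 + 19968·x^5 + 24576·x^6 + 18432·x^7 + 6144·x^8 + 8192·x^9)·Dx^3 + (5 + 36·x + 148·x^2 + 448·x^3 + 1056·x^4 + 1920·x^5 + 2688·x^6 + 3072·x^7 + 2304·x^8 + 1024·x^9 + 1024·x^10)·Dx^4  (order 4).
h: a_k = 0, 0, -4, 4, 0, 8/3, -832/45, 352/15, 0, 7744/315, …
ICs: h(0) = 0, h′(0) = 0, h′′(0) = -8, h′′′(0) = 24.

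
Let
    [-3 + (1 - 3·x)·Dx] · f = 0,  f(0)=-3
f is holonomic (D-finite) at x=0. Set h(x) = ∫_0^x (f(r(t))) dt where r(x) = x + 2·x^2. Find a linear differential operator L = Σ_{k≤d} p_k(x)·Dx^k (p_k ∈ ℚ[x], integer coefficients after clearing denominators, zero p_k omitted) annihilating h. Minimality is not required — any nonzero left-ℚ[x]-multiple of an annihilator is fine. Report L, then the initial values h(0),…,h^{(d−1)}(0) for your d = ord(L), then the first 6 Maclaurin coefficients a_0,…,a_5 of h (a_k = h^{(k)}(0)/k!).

L = (3 + 12·x)·Dx + (-1 + 3·x + 6·x^2)·Dx^2  (order 2).
h: a_k = 0, -3, -9/2, -15, -189/4, -837/5, …
ICs: h(0) = 0, h′(0) = -3.

f: a_k = -3, -9, -27, -81, -243, -729, …
f∘r: x↦r, Dx↦Dx/r' in L_f ⇒ L₀.
Integrate: L := L₀·Dx.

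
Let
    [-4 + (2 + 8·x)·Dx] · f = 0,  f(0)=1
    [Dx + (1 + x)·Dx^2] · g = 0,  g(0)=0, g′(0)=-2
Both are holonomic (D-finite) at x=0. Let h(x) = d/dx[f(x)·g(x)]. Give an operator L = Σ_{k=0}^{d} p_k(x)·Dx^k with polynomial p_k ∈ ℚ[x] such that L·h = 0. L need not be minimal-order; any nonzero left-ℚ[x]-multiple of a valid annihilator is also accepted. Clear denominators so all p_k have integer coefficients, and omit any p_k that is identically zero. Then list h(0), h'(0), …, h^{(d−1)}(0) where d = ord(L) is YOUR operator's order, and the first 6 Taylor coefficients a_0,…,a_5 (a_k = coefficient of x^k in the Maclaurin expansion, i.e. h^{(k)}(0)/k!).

f: a_k = 1, 2, -2, 4, -10, 28, …
g: a_k = 0, -2, 1, -2/3, 1/2, -2/5, …
Product ⇒ symmetric product L₀, ord ≤ 2.
Differentiate: ansatz ord ≤ ord L₀ ⇒ L.
L = (-4 + 40·x + 8·x^2) + (28 + 174·x + 264·x^2 + 64·x^3)·Dx + (5 + 47·x + 138·x^2 + 128·x^3 + 32·x^4)·Dx^2  (order 2).
h: a_k = -2, -6, 16, -130/3, 389/3, -2104/5, …
ICs: h(0) = -2, h′(0) = -6.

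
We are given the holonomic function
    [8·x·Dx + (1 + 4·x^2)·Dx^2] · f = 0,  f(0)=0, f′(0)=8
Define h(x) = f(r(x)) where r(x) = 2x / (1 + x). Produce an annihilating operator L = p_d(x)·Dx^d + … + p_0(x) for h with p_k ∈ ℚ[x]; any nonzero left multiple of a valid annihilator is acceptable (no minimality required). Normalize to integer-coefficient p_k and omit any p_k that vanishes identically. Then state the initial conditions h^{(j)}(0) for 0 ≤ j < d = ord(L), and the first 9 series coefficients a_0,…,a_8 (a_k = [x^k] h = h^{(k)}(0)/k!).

L = (2 + 34·x)·Dx + (1 + 2·x + 17·x^2)·Dx^2  (order 2).
h: a_k = 0, 16, -16, -208/3, 240, 1616/5, -9776/3, 11632/7, 38640, …
ICs: h(0) = 0, h′(0) = 16.

f: a_k = 0, 8, 0, -32/3, 0, 128/5, 0, -512/7, 0, …
h₀=f(r): pull back L_f along r ⇒ L₀.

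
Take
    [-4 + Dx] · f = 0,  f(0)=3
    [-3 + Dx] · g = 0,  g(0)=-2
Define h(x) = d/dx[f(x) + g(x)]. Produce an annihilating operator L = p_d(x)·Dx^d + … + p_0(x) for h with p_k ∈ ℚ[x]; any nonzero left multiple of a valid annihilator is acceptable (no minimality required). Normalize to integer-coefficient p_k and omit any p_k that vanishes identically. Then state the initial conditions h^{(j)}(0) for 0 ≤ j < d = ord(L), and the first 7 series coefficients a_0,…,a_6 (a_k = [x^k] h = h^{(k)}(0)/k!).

f: a_k = 3, 12, 24, 32, 32, 128/5, 256/15, …
g: a_k = -2, -6, -9, -9, -27/4, -81/20, -81/40, …
Weyl lclm of L_f,L_g ⇒ L₀ (ord ≤ 2).
Differentiate: ansatz ord ≤ ord L₀ ⇒ L.
L = 12 - 7·Dx + Dx^2  (order 2).
h: a_k = 6, 30, 69, 101, 431/4, 361/4, 7463/120, …
ICs: h(0) = 6, h′(0) = 30.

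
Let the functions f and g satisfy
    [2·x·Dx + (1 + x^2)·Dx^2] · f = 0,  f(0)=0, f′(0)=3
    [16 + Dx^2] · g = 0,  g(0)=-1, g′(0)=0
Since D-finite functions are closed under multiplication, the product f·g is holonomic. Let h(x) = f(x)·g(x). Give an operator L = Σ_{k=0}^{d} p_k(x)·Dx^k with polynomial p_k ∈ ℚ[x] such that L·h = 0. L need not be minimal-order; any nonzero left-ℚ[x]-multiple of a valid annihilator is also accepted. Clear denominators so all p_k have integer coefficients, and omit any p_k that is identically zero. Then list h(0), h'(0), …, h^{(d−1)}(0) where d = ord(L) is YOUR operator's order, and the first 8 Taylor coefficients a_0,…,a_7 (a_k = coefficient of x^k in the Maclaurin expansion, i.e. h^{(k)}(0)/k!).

L = (5440 + 19136·x^2 + 25856·x^4 + 16384·x^6 + 4096·x^8) + (1152·x + 3200·x^3 + 3072·x^5 + 1024·x^7)·Dx + (612 + 2252·x^2 + 3168·x^4 + 2048·x^6 + 512·x^8)·Dx^2 + (72·x + 200·x^3 + 192·x^5 + 64·x^7)·Dx^3 + (17 + 66·x^2 + 97·x^4 + 64·x^6 + 16·x^8)·Dx^4  (order 4).
h: a_k = 0, -3, 0, 25, 0, -203/5, 0, 3461/105, …
ICs: h(0) = 0, h′(0) = -3, h′′(0) = 0, h′′′(0) = 150.

f: a_k = 0, 3, 0, -1, 0, 3/5, 0, -3/7, …
g: a_k = -1, 0, 8, 0, -32/3, 0, 256/45, 0, …
L₀ := L_f ⊗_s L_g (sym. prod.), ord ≤ 4.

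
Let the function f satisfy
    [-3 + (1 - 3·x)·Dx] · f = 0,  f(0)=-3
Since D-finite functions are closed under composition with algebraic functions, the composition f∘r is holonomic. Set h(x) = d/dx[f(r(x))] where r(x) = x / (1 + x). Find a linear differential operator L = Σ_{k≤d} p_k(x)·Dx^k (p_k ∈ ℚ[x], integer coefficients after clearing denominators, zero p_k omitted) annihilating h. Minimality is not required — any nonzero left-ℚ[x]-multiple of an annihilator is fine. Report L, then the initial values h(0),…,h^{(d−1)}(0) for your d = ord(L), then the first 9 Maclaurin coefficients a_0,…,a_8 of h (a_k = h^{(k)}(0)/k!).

f: a_k = -3, -9, -27, -81, -243, -729, -2187, -6561, -19683, …
Change of var in L_f (x↦r) gives L₀.
h₀' ⇒ L via d/dx closure of L₀.
L = 4 + (-1 + 2·x)·Dx  (order 1).
h: a_k = -9, -36, -108, -288, -720, -1728, -4032, -9216, -20736, …
ICs: h(0) = -9.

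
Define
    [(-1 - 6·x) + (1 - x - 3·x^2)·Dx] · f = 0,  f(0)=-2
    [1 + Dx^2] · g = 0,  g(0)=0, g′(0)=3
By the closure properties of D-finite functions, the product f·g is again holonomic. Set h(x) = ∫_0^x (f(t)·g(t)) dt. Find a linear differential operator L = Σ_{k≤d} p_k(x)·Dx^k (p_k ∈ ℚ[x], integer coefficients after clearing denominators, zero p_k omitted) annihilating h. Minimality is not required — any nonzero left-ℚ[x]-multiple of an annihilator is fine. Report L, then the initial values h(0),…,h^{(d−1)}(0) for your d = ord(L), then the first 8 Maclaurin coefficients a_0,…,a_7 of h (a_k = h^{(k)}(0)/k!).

L = (5 + x + 3·x^2)·Dx + (2 + 12·x)·Dx^2 + (-1 + x + 3·x^2)·Dx^3  (order 3).
h: a_k = 0, 0, -3, -2, -23/4, -41/5, -2201/120, -4661/140, …
ICs: h(0) = 0, h′(0) = 0, h′′(0) = -6.

f: a_k = -2, -2, -8, -14, -38, -80, -194, -434, …
g: a_k = 0, 3, 0, -1/2, 0, 1/40, 0, -1/1680, …
h₀=f·g: eliminate ⇒ L₀, order ≤ 1·2.
Integrate: L := L₀·Dx.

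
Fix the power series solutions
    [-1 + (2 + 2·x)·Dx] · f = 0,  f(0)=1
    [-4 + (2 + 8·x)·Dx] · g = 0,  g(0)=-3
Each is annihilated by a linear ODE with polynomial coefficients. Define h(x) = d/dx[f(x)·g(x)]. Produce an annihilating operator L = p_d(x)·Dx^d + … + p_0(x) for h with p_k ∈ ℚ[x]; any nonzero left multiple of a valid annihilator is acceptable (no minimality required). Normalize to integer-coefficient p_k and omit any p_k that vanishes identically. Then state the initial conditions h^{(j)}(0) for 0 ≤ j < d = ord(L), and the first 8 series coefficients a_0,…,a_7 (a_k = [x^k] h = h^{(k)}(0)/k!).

f: a_k = 1, 1/2, -1/8, 1/16, -5/128, 7/256, -21/1024, 33/2048, …
g: a_k = -3, -6, 6, -12, 30, -84, 252, -792, …
Product ⇒ symmetric product L₀, ord ≤ 1.
h₀' ⇒ L via d/dx closure of L₀.
L = -9 + (-10 - 66·x - 120·x^2 - 64·x^3)·Dx  (order 1).
h: a_k = -15/2, 27/4, -405/16, 2943/32, -85725/256, 630261/512, -9360225/2048, 70109415/4096, …
ICs: h(0) = -15/2.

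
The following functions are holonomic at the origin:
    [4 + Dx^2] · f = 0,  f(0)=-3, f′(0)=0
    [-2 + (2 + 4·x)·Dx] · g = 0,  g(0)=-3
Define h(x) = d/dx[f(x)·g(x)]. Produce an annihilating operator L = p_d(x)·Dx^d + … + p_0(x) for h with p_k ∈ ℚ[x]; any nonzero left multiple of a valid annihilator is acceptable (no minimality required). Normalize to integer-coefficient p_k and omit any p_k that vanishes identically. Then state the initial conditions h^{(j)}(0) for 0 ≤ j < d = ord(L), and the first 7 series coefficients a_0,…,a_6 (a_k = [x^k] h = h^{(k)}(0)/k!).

L = (53 + 288·x + 544·x^2 + 512·x^3 + 256·x^4) + (-2 - 36·x - 96·x^2 - 64·x^3)·Dx + (7 + 44·x + 108·x^2 + 128·x^3 + 64·x^4)·Dx^2  (order 2).
h: a_k = 9, -45, -81/2, 75/2, 195/8, -1047/40, 2807/80, …
ICs: h(0) = 9, h′(0) = -45.

f: a_k = -3, 0, 6, 0, -2, 0, 4/15, …
g: a_k = -3, -3, 3/2, -3/2, 15/8, -21/8, 63/16, …
L₀ := L_f ⊗_s L_g (sym. prod.), ord ≤ 2.
h=h₀': d/dx-closure on L₀ ⇒ L.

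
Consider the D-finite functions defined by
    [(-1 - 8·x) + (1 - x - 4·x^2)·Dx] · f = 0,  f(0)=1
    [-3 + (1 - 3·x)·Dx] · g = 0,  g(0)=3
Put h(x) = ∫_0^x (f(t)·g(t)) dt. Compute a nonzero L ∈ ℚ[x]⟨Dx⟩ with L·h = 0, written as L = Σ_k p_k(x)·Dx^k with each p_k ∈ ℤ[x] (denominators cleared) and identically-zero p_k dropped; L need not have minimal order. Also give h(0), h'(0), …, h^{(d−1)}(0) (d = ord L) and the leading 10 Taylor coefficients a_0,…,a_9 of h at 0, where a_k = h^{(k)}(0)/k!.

f: a_k = 1, 1, 5, 9, 29, 65, 181, 441, 1165, 2929, …
g: a_k = 3, 9, 27, 81, 243, 729, 2187, 6561, 19683, 59049, …
f·g: L₀ = L_f ⊗_s L_g, ord ≤ 1·1.
h=∫h₀ ⇒ L = L₀·Dx.
L = (-4 - 2·x + 36·x^2)·Dx + (1 - 4·x - x^2 + 12·x^3)·Dx^2  (order 2).
h: a_k = 0, 3, 6, 17, 45, 627/5, 346, 6771/7, 5409/2, 22801/3, …
ICs: h(0) = 0, h′(0) = 3.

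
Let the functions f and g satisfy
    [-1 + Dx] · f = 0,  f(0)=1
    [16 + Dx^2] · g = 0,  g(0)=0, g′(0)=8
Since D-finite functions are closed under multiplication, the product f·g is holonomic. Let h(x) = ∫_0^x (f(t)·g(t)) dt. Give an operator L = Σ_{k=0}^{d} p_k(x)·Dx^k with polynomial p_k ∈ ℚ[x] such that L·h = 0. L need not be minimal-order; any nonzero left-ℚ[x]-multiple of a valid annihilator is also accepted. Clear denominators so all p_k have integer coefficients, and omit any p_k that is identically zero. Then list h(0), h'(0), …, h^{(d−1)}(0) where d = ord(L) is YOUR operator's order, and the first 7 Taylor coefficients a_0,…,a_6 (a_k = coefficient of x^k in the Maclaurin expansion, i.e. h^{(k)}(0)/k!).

f: a_k = 1, 1, 1/2, 1/6, 1/24, 1/120, 1/720, …
g: a_k = 0, 8, 0, -64/3, 0, 256/15, 0, …
h₀=f·g: eliminate ⇒ L₀, order ≤ 1·2.
h=∫h₀ ⇒ L = L₀·Dx.
L = 17·Dx - 2·Dx^2 + Dx^3  (order 3).
h: a_k = 0, 0, 4, 8/3, -13/3, -4, 101/90, …
ICs: h(0) = 0, h′(0) = 0, h′′(0) = 8.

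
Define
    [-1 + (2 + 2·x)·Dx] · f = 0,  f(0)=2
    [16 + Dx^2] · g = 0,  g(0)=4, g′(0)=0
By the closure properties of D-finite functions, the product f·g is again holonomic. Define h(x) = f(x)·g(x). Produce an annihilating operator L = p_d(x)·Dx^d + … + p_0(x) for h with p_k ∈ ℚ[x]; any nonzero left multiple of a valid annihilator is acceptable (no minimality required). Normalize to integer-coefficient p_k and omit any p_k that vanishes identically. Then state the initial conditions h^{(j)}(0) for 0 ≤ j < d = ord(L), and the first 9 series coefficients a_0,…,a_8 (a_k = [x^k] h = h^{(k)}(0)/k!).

L = (67 + 128·x + 64·x^2) + (-4 - 4·x)·Dx + (4 + 8·x + 4·x^2)·Dx^2  (order 2).
h: a_k = 8, 4, -65, -63/2, 4465/48, 3733/96, -310129/5760, -219379/11520, 21374753/1290240, …
ICs: h(0) = 8, h′(0) = 4.

f: a_k = 2, 1, -1/4, 1/8, -5/64, 7/128, -21/512, 33/1024, -429/16384, …
g: a_k = 4, 0, -32, 0, 128/3, 0, -1024/45, 0, 2048/315, …
f·g: L₀ = L_f ⊗_s L_g, ord ≤ 1·2.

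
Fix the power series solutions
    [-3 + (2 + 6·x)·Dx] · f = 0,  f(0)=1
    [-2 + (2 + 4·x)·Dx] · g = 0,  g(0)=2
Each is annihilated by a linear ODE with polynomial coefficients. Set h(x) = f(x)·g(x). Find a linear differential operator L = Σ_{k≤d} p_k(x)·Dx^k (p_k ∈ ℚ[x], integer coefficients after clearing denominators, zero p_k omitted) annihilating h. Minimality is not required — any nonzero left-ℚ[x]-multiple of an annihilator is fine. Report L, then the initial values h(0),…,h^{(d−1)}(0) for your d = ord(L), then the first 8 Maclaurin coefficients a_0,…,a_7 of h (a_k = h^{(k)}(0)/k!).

f: a_k = 1, 3/2, -9/8, 27/16, -405/128, 1701/256, -15309/1024, 72171/2048, …
g: a_k = 2, 2, -1, 1, -5/4, 7/4, -21/8, 33/8, …
h₀=f·g: eliminate ⇒ L₀, order ≤ 1·1.
L = (-5 - 12·x) + (2 + 10·x + 12·x^2)·Dx  (order 1).
h: a_k = 2, 5, -1/4, 5/8, -101/64, 515/128, -5301/512, 27525/1024, …
ICs: h(0) = 2.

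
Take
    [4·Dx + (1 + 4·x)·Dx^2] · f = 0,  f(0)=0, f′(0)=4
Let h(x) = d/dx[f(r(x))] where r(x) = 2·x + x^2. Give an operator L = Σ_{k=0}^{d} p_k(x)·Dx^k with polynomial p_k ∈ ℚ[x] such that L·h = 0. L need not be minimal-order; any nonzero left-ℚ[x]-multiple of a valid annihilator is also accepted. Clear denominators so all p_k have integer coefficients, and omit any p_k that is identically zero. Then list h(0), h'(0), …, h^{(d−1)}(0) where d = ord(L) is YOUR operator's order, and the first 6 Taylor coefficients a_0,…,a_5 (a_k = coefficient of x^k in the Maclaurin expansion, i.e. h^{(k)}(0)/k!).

f: a_k = 0, 4, -8, 64/3, -64, 1024/5, …
L₀ from L_f via x↦r, Dx↦r'^{-1}Dx.
h=h₀': d/dx-closure on L₀ ⇒ L.
L = (7 + 8·x + 4·x^2) + (1 + 9·x + 12·x^2 + 4·x^3)·Dx  (order 1).
h: a_k = 8, -56, 416, -3104, 23168, -172928, …
ICs: h(0) = 8.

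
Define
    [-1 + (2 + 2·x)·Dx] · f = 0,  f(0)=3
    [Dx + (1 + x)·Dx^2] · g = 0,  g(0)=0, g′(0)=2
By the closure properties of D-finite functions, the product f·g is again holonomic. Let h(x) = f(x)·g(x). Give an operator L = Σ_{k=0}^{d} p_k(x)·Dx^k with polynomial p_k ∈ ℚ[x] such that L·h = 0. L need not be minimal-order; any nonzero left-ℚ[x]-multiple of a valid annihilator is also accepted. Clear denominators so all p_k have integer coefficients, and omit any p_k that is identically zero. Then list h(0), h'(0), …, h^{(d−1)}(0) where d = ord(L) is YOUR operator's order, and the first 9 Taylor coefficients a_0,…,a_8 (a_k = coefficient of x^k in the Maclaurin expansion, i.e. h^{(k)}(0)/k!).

f: a_k = 3, 3/2, -3/8, 3/16, -15/128, 21/256, -63/1024, 99/2048, -1287/32768, …
g: a_k = 0, 2, -1, 2/3, -1/2, 2/5, -1/3, 2/7, -1/4, …
Sym-product of L_f,L_g gives L₀ (≤ ord 2).
L = 1 + (4 + 8·x + 4·x^2)·Dx^2  (order 2).
h: a_k = 0, 6, 0, -1/4, 1/4, -71/320, 31/160, -3043/17920, 2689/17920, …
ICs: h(0) = 0, h′(0) = 6.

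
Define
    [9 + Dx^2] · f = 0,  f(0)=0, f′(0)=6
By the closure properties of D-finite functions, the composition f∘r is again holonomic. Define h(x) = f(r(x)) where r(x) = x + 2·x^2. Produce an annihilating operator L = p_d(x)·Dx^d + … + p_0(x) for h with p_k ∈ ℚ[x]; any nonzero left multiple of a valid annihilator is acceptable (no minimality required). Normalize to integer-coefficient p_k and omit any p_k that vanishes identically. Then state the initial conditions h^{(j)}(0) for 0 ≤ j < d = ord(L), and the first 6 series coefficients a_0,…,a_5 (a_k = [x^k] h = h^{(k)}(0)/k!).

L = (9 + 108·x + 432·x^2 + 576·x^3) - 4·Dx + (1 + 4·x)·Dx^2  (order 2).
h: a_k = 0, 6, 12, -9, -54, -2079/20, …
ICs: h(0) = 0, h′(0) = 6.

f: a_k = 0, 6, 0, -9, 0, 81/20, …
f∘r: x↦r, Dx↦Dx/r' in L_f ⇒ L₀.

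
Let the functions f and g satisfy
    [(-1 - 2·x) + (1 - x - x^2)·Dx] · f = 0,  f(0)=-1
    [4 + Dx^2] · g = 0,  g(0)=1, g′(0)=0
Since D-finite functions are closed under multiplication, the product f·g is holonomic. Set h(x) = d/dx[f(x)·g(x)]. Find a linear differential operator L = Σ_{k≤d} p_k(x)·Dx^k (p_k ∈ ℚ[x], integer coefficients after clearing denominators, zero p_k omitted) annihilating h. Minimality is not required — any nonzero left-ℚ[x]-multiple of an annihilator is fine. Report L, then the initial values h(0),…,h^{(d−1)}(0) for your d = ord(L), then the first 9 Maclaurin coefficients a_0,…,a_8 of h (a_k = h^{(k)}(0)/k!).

f: a_k = -1, -1, -2, -3, -5, -8, -13, -21, -34, …
g: a_k = 1, 0, -2, 0, 2/3, 0, -4/45, 0, 2/315, …
Product ⇒ symmetric product L₀, ord ≤ 2.
Derive L from L₀ (diff closure).
L = (-6 - 16·x - 8·x^2 + 16·x^3 + 8·x^4) + (-1 + 2·x + 12·x^2 + 8·x^3)·Dx + (1 - 3·x - x^2 + 4·x^3 + 2·x^4)·Dx^2  (order 2).
h: a_k = -1, 0, -3, -20/3, -40/3, -382/15, -2177/45, -9376/105, -5693/35, …
ICs: h(0) = -1, h′(0) = 0.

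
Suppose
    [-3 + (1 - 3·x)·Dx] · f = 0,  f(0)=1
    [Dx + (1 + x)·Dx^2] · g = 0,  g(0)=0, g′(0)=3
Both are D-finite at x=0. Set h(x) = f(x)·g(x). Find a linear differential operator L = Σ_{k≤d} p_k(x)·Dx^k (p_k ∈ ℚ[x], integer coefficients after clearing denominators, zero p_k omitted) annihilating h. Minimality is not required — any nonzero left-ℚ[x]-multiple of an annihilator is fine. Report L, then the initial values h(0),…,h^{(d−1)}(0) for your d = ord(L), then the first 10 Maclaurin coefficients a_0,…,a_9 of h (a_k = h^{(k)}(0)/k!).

f: a_k = 1, 3, 9, 27, 81, 243, 729, 2187, 6561, 19683, …
g: a_k = 0, 3, -3/2, 1, -3/4, 3/5, -1/2, 3/7, -3/8, 1/3, …
L₀ := L_f ⊗_s L_g (sym. prod.), ord ≤ 2.
L = 3 + (5 + 9·x)·Dx + (-1 + 2·x + 3·x^2)·Dx^2  (order 2).
h: a_k = 0, 3, 15/2, 47/2, 279/4, 4197/20, 12581/20, 264261/140, 1585461/280, 14269429/840, …
ICs: h(0) = 0, h′(0) = 3.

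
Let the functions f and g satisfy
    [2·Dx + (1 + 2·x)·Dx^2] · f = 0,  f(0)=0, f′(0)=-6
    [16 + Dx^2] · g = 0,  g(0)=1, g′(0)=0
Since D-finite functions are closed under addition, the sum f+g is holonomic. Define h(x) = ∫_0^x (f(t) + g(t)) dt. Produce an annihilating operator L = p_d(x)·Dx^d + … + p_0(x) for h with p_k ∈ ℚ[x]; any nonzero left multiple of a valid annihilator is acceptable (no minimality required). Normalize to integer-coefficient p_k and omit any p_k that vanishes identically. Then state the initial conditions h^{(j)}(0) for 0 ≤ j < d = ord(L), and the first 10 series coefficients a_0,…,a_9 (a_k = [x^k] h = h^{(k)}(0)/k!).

L = (160 + 256·x + 256·x^2)·Dx^2 + (48 + 224·x + 384·x^2 + 256·x^3)·Dx^3 + (10 + 16·x + 16·x^2)·Dx^4 + (3 + 14·x + 24·x^2 + 16·x^3)·Dx^5  (order 5).
h: a_k = 0, 1, -3, -2/3, -2, 68/15, -16/5, 1184/315, -48/7, 30752/2835, …
ICs: h(0) = 0, h′(0) = 1, h′′(0) = -6, h′′′(0) = -4, h′′′′(0) = -48.

f: a_k = 0, -6, 6, -8, 12, -96/5, 32, -384/7, 96, -512/3, …
g: a_k = 1, 0, -8, 0, 32/3, 0, -256/45, 0, 512/315, 0, …
f+g: L₀ = lclm(L_f,L_g), ord ≤ 2+2.
∫: right-multiply L₀ by Dx.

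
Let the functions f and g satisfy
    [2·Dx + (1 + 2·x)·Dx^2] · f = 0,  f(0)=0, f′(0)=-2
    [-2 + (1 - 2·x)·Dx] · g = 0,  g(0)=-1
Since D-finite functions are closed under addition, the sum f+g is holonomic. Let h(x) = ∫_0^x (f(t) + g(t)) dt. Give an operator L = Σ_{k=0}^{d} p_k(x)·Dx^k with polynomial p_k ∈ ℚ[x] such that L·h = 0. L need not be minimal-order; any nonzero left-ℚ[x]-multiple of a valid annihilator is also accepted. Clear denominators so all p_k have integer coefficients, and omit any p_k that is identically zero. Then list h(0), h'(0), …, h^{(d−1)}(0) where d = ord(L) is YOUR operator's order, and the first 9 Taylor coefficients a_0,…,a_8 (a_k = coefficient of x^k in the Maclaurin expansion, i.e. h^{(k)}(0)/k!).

L = (-40 - 16·x)·Dx^2 + (-8 - 64·x - 32·x^2)·Dx^3 + (3 + 2·x - 12·x^2 - 8·x^3)·Dx^4  (order 4).
h: a_k = 0, -1, -2, -2/3, -8/3, -12/5, -32/5, -160/21, -128/7, …
ICs: h(0) = 0, h′(0) = -1, h′′(0) = -4, h′′′(0) = -4.

f: a_k = 0, -2, 2, -8/3, 4, -32/5, 32/3, -128/7, 32, …
g: a_k = -1, -2, -4, -8, -16, -32, -64, -128, -256, …
L₀ := lclm(L_f,L_g); ord L₀ ≤ 2+1.
∫: right-multiply L₀ by Dx.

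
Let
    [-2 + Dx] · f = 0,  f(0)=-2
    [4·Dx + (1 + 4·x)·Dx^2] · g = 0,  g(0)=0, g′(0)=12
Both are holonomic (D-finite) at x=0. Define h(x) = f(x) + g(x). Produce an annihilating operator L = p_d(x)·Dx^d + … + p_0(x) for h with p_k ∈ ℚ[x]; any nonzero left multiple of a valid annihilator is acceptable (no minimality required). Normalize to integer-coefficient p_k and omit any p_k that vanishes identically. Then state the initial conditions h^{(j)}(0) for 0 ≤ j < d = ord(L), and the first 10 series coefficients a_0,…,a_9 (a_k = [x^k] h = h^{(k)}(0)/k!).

L = (-40 - 32·x)·Dx + (14 - 16·x - 32·x^2)·Dx^2 + (3 + 16·x + 16·x^2)·Dx^3  (order 3).
h: a_k = -2, 8, -28, 184/3, -580/3, 9208/15, -92168/45, 2211824/315, -7741444/315, 247726072/2835, …
ICs: h(0) = -2, h′(0) = 8, h′′(0) = -56.

f: a_k = -2, -4, -4, -8/3, -4/3, -8/15, -8/45, -16/315, -4/315, -8/2835, …
g: a_k = 0, 12, -24, 64, -192, 3072/5, -2048, 49152/7, -24576, 262144/3, …
h₀=f+g: left-lcm gives L₀, ord ≤ 3.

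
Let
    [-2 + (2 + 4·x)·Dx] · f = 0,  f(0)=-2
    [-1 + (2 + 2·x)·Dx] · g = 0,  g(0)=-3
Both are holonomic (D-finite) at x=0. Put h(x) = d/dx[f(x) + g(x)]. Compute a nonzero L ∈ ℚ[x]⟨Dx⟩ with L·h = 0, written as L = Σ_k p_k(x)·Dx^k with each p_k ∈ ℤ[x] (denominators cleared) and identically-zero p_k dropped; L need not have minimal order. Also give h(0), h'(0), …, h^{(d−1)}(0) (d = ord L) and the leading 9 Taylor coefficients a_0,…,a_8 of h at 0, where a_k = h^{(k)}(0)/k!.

f: a_k = -2, -2, 1, -1, 5/4, -7/4, 21/8, -33/8, 429/64, …
g: a_k = -3, -3/2, 3/8, -3/16, 15/128, -21/256, 63/1024, -99/2048, 1287/32768, …
f+g: L₀ = lclm(L_f,L_g), ord ≤ 1+1.
Differentiate: ansatz ord ≤ ord L₀ ⇒ L.
L = -3 + (-9 - 12·x)·Dx + (-2 - 6·x - 4·x^2)·Dx^2  (order 2).
h: a_k = -7/2, 11/4, -57/16, 175/32, -2345/256, 8253/512, -59829/2048, 220935/4096, -6608745/65536, …
ICs: h(0) = -7/2, h′(0) = 11/4.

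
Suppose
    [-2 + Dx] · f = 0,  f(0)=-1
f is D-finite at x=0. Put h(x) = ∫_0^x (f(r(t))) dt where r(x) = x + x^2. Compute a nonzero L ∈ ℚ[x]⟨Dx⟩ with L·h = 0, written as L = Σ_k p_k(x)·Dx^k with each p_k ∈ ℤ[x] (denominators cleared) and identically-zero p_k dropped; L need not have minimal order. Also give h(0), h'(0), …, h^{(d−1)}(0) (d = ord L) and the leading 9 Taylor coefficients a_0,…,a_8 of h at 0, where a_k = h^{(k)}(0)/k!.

f: a_k = -1, -2, -2, -4/3, -2/3, -4/15, -4/45, -8/315, -2/315, …
Change of var in L_f (x↦r) gives L₀.
h=∫₀ˣh₀: take L = L₀·Dx.
L = (-2 - 4·x)·Dx + Dx^2  (order 2).
h: a_k = 0, -1, -1, -4/3, -4/3, -4/3, -52/45, -304/315, -232/315, …
ICs: h(0) = 0, h′(0) = -1.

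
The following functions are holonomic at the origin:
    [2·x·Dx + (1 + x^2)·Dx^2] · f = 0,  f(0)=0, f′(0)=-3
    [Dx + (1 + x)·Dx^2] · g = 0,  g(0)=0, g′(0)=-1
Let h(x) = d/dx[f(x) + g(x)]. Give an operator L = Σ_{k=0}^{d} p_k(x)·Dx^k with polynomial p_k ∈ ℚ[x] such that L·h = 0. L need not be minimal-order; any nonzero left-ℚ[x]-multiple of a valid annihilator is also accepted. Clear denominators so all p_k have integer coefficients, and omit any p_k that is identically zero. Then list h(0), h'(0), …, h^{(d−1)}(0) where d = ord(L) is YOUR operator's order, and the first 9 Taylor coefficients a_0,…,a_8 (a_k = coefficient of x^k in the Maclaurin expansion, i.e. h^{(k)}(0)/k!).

L = (-2 - 6·x + 6·x^2 + 2·x^3) + (-4 - 4·x + 12·x^3 + 4·x^4)·Dx + (-1 + x + 2·x^2 + 2·x^3 + 3·x^4 + x^5)·Dx^2  (order 2).
h: a_k = -4, 1, 2, 1, -4, 1, 2, 1, -4, …
ICs: h(0) = -4, h′(0) = 1.

f: a_k = 0, -3, 0, 1, 0, -3/5, 0, 3/7, 0, …
g: a_k = 0, -1, 1/2, -1/3, 1/4, -1/5, 1/6, -1/7, 1/8, …
L₀ := lclm(L_f,L_g); ord L₀ ≤ 2+2.
h=h₀': d/dx-closure on L₀ ⇒ L.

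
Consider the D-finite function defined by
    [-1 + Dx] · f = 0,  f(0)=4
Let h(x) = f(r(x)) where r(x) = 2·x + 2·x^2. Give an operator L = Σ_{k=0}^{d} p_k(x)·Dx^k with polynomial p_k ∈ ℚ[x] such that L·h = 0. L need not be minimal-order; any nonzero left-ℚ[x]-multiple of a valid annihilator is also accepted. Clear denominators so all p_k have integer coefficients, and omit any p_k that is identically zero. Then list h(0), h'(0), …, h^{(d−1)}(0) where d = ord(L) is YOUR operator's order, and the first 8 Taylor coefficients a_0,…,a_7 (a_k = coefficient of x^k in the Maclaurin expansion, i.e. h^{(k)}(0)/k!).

L = (-2 - 4·x) + Dx  (order 1).
h: a_k = 4, 8, 16, 64/3, 80/3, 416/15, 1216/45, 7424/315, …
ICs: h(0) = 4.

f: a_k = 4, 4, 2, 2/3, 1/6, 1/30, 1/180, 1/1260, …
L₀ from L_f via x↦r, Dx↦r'^{-1}Dx.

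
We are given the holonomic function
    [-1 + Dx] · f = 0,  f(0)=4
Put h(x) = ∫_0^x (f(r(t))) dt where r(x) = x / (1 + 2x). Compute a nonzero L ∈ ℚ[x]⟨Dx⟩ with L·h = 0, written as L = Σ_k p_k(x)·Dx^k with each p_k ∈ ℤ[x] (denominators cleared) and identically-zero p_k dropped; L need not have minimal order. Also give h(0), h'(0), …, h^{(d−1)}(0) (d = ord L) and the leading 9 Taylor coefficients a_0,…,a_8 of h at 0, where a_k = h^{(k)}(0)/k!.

L = -Dx + (1 + 4·x + 4·x^2)·Dx^2  (order 2).
h: a_k = 0, 4, 2, -2, 13/6, -71/30, 49/20, -2699/1260, 9157/10080, …
ICs: h(0) = 0, h′(0) = 4.

f: a_k = 4, 4, 2, 2/3, 1/6, 1/30, 1/180, 1/1260, 1/10080, …
f∘r: x↦r, Dx↦Dx/r' in L_f ⇒ L₀.
∫: right-multiply L₀ by Dx.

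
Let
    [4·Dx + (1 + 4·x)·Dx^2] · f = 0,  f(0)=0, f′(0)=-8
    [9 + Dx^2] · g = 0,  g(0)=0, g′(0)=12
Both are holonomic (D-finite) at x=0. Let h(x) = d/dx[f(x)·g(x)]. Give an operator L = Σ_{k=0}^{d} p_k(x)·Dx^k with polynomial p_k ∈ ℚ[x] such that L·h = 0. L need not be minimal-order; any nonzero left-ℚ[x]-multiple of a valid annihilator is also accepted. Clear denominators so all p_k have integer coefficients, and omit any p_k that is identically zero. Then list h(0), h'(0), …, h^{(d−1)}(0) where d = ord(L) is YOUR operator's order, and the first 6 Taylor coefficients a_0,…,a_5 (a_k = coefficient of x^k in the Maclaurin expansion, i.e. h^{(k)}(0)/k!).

f: a_k = 0, -8, 16, -128/3, 128, -2048/5, …
g: a_k = 0, 12, 0, -18, 0, 81/10, …
L₀ := L_f ⊗_s L_g (sym. prod.), ord ≤ 4.
Derive L from L₀ (diff closure).
L = (-153603 - 635688·x - 3184272·x^2 - 4292352·x^3 + 12503808·x^4 + 40310784·x^5 + 26873856·x^6) + (-47736 - 304992·x - 311040·x^2 + 2073600·x^3 + 7464960·x^4 + 5971968·x^5)·Dx + (-19110 - 88272·x - 352800·x^2 + 41472·x^3 + 3773952·x^4 + 8957952·x^5 + 5971968·x^6)·Dx^2 + (-5304 - 33888·x - 34560·x^2 + 230400·x^3 + 829440·x^4 + 663552·x^5)·Dx^3 + (-227 - 1960·x + 112·x^2 + 57600·x^3 + 264960·x^4 + 497664·x^5 + 331776·x^6)·Dx^4  (order 4).
h: a_k = 0, -192, 576, -1472, 6240, -25272, …
ICs: h(0) = 0, h′(0) = -192, h′′(0) = 1152, h′′′(0) = -8832.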